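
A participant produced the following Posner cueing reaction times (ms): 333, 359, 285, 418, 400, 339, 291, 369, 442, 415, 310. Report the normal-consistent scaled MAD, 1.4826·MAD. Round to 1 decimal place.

72.6 ms

Sorted: 285, 291, 310, 333, 339, 359, 369, 400, 415, 418, 442 → median = 359
|x − 359| sorted: 0, 10, 20, 26, 41, 49, 56, 59, 68, 74, 83 → MAD = 49
Robust SD ≈ 1.4826 × 49 = 72.647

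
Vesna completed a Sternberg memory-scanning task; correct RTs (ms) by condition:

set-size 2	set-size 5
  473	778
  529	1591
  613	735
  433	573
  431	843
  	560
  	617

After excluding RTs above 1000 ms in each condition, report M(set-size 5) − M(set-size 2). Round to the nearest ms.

set-size 5: exclude 1591
M(set-size 2) = 2479/5 = 495.800
M(set-size 5) = 4106/6 = 684.333
Difference = 684.333 − 495.800 = 188.533 ms

189 ms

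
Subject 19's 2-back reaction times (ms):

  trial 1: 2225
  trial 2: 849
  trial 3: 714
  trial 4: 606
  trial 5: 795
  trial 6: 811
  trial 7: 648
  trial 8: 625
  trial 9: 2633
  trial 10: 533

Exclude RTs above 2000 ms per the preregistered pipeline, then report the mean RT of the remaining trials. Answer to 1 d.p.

Excluded: 2225, 2633
Retained (n=8): Σ = 5581
Mean = 5581/8 = 697.6250

697.6 ms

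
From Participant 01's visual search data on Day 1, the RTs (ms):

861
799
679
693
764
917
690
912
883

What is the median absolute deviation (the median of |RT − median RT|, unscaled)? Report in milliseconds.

106 ms

Sorted: 679, 690, 693, 764, 799, 861, 883, 912, 917 → median = 799
|x − 799|: 62, 0, 120, 106, 35, 118, 109, 113, 84
Sorted deviations: 0, 35, 62, 84, 106, 109, 113, 118, 120 → MAD = 106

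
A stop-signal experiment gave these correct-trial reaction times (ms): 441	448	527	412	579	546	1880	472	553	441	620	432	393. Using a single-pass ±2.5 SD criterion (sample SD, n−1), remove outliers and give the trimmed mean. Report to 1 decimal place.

n = 13, ΣRT = 7744, M = 595.692
Σ(x−M)² = 1845920.77; s = √(1845920.77/12) = 392.208
Cutoffs: 595.692 ± 2.5·392.208 → [-384.8, 1576.2]
Outside: 1880 → excluded.
Retained (n=12): Σ = 5864, mean = 5864/12 = 488.667

488.7 ms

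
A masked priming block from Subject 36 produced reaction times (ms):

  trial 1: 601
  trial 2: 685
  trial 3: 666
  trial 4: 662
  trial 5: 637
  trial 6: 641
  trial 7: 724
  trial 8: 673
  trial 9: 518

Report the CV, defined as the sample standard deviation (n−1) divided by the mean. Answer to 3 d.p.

n = 9, Σ = 5807, M = 645.2222
Σ(x−M)² = 27499.556; s = √(27499.556/8) = 58.6297
CV = 58.6297 / 645.2222 = 0.09087

0.091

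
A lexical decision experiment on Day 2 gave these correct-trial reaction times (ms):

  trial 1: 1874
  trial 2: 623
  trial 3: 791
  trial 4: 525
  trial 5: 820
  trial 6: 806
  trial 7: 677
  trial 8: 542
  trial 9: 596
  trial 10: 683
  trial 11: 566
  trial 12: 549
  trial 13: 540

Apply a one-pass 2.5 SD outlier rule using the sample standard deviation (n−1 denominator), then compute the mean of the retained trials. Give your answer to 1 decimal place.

n = 13, ΣRT = 9592, M = 737.846
Σ(x−M)² = 1533081.69; s = √(1533081.69/12) = 357.431
Cutoffs: 737.846 ± 2.5·357.431 → [-155.7, 1631.4]
Outside: 1874 → excluded.
Retained (n=12): Σ = 7718, mean = 7718/12 = 643.167

643.2 ms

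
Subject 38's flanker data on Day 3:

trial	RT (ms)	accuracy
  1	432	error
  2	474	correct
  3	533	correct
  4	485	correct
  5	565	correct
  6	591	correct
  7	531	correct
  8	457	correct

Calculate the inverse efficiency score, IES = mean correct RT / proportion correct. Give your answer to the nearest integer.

594 ms

Correct trials (n=7): 474, 533, 485, 565, 591, 531, 457
Mean correct RT = 3636/7 = 519.4286 ms
Proportion correct = 7/8
IES = 519.4286 / (7/8) = 593.633 ms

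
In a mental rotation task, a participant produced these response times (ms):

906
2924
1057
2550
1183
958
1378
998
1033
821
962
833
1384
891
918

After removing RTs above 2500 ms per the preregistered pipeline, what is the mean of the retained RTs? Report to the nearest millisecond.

Excluded: 2550, 2924
Retained (n=13): Σ = 13322
Mean = 13322/13 = 1024.7692

1025 ms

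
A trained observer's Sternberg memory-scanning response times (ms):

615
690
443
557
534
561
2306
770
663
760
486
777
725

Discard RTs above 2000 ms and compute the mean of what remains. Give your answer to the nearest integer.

Excluded: 2306
Retained (n=12): Σ = 7581
Mean = 7581/12 = 631.7500

632 ms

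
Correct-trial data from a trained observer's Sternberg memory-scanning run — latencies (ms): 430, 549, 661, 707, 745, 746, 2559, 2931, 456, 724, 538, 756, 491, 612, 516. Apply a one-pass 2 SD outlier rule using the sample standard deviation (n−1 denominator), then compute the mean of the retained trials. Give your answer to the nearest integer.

610 ms

n = 15, ΣRT = 13421, M = 894.733
Σ(x−M)² = 8140610.93; s = √(8140610.93/14) = 762.543
Cutoffs: 894.733 ± 2·762.543 → [-630.4, 2419.8]
Outside: 2559, 2931 → excluded.
Retained (n=13): Σ = 7931, mean = 7931/13 = 610.077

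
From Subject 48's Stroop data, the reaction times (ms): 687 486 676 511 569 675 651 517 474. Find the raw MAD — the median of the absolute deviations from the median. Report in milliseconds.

83 ms

Sorted: 474, 486, 511, 517, 569, 651, 675, 676, 687 → median = 569
|x − 569|: 118, 83, 107, 58, 0, 106, 82, 52, 95
Sorted deviations: 0, 52, 58, 82, 83, 95, 106, 107, 118 → MAD = 83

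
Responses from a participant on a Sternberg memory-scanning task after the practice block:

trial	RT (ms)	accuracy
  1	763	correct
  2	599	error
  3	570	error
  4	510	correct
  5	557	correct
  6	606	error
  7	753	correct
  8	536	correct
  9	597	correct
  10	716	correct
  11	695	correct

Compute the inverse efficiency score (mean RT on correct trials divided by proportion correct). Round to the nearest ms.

881 ms

Correct trials (n=8): 763, 510, 557, 753, 536, 597, 716, 695
Mean correct RT = 5127/8 = 640.8750 ms
Proportion correct = 8/11
IES = 640.8750 / (8/11) = 881.203 ms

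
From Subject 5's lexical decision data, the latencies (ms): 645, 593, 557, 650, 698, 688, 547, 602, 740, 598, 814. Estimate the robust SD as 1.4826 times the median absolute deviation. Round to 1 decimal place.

77.1 ms

Sorted: 547, 557, 593, 598, 602, 645, 650, 688, 698, 740, 814 → median = 645
|x − 645| sorted: 0, 5, 43, 43, 47, 52, 53, 88, 95, 98, 169 → MAD = 52
Robust SD ≈ 1.4826 × 52 = 77.095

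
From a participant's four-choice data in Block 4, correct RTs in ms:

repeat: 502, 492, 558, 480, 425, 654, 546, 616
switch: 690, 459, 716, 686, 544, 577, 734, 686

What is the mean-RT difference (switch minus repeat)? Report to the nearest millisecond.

M(repeat) = 4273/8 = 534.125
M(switch) = 5092/8 = 636.500
Difference = 636.500 − 534.125 = 102.375 ms

102 ms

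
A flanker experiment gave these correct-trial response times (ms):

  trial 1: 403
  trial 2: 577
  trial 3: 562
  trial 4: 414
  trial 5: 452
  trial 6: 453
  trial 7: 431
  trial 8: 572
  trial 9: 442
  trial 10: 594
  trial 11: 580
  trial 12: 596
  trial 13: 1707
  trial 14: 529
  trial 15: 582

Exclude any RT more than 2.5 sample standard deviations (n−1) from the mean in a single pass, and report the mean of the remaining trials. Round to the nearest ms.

513 ms

n = 15, ΣRT = 8894, M = 592.933
Σ(x−M)² = 1403716.93; s = √(1403716.93/14) = 316.647
Cutoffs: 592.933 ± 2.5·316.647 → [-198.7, 1384.6]
Outside: 1707 → excluded.
Retained (n=14): Σ = 7187, mean = 7187/14 = 513.357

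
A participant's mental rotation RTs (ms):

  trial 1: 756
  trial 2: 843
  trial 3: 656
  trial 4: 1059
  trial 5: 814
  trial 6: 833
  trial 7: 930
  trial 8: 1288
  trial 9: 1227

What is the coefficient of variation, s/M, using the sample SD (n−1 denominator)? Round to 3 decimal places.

0.230

n = 9, Σ = 8406, M = 934.0000
Σ(x−M)² = 368656.000; s = √(368656.000/8) = 214.6672
CV = 214.6672 / 934.0000 = 0.22984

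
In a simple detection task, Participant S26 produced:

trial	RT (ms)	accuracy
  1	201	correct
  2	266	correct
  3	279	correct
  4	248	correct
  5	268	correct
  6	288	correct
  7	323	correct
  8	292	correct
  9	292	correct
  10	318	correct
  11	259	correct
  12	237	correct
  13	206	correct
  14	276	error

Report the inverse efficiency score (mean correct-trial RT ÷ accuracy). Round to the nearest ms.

288 ms

Correct trials (n=13): 201, 266, 279, 248, 268, 288, 323, 292, 292, 318, 259, 237, 206
Mean correct RT = 3477/13 = 267.4615 ms
Proportion correct = 13/14
IES = 267.4615 / (13/14) = 288.036 ms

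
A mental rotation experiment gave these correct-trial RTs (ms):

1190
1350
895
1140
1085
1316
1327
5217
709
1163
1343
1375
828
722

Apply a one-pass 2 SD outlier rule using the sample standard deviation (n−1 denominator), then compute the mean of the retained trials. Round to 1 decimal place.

n = 14, ΣRT = 19660, M = 1404.286
Σ(x−M)² = 16374458.86; s = √(16374458.86/13) = 1122.307
Cutoffs: 1404.286 ± 2·1122.307 → [-840.3, 3648.9]
Outside: 5217 → excluded.
Retained (n=13): Σ = 14443, mean = 14443/13 = 1111.000

1111.0 ms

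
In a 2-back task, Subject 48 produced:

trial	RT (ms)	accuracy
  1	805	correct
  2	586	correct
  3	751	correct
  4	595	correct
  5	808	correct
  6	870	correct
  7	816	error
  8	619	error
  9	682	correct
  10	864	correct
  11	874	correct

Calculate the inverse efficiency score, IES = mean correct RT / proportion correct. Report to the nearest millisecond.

Correct trials (n=9): 805, 586, 751, 595, 808, 870, 682, 864, 874
Mean correct RT = 6835/9 = 759.4444 ms
Proportion correct = 9/11
IES = 759.4444 / (9/11) = 928.210 ms

928 ms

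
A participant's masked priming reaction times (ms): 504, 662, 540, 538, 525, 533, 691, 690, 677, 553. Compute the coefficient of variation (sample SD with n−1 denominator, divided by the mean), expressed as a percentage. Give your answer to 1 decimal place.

13.1%

n = 10, Σ = 5913, M = 591.3000
Σ(x−M)² = 54380.100; s = √(54380.100/9) = 77.7318
CV = 77.7318 / 591.3000 = 0.13146 = 13.146%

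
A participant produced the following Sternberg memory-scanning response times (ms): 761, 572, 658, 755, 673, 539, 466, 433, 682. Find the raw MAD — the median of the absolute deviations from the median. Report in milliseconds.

97 ms

Sorted: 433, 466, 539, 572, 658, 673, 682, 755, 761 → median = 658
|x − 658|: 103, 86, 0, 97, 15, 119, 192, 225, 24
Sorted deviations: 0, 15, 24, 86, 97, 103, 119, 192, 225 → MAD = 97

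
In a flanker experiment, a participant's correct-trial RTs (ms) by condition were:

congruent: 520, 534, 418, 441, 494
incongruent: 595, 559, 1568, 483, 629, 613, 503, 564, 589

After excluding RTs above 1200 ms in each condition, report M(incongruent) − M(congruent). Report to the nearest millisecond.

incongruent: exclude 1568
M(congruent) = 2407/5 = 481.400
M(incongruent) = 4535/8 = 566.875
Difference = 566.875 − 481.400 = 85.475 ms

85 ms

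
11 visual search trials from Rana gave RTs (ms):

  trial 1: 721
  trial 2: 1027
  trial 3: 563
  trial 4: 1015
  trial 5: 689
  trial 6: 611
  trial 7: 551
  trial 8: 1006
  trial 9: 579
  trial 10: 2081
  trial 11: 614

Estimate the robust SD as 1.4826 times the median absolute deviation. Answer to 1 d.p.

Sorted: 551, 563, 579, 611, 614, 689, 721, 1006, 1015, 1027, 2081 → median = 689
|x − 689| sorted: 0, 32, 75, 78, 110, 126, 138, 317, 326, 338, 1392 → MAD = 126
Robust SD ≈ 1.4826 × 126 = 186.808

186.8 ms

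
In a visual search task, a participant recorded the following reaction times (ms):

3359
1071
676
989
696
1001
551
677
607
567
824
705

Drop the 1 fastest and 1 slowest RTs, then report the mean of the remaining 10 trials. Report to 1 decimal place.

781.3 ms

Sorted: 551, 567, 607, 676, 677, 696, 705, 824, 989, 1001, 1071, 3359
Drop lowest 1 (551) and highest 1 (3359)
Remaining (n=10): Σ = 7813, mean = 7813/10 = 781.300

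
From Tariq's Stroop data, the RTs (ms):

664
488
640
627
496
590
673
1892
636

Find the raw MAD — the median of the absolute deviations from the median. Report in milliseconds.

37 ms

Sorted: 488, 496, 590, 627, 636, 640, 664, 673, 1892 → median = 636
|x − 636|: 28, 148, 4, 9, 140, 46, 37, 1256, 0
Sorted deviations: 0, 4, 9, 28, 37, 46, 140, 148, 1256 → MAD = 37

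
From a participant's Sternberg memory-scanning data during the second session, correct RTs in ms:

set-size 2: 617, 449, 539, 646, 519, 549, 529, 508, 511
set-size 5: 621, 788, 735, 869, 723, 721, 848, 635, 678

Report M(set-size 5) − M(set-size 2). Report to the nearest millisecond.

M(set-size 2) = 4867/9 = 540.778
M(set-size 5) = 6618/9 = 735.333
Difference = 735.333 − 540.778 = 194.556 ms

195 ms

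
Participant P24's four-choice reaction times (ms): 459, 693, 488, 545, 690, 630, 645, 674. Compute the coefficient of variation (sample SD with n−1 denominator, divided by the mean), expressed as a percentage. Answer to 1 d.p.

15.4%

n = 8, Σ = 4824, M = 603.0000
Σ(x−M)² = 60528.000; s = √(60528.000/7) = 92.9885
CV = 92.9885 / 603.0000 = 0.15421 = 15.421%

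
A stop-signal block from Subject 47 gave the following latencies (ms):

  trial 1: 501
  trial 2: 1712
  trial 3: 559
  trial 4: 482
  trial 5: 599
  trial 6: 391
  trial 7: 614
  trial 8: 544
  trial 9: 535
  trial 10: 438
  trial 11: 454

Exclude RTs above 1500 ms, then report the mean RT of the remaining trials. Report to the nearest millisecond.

512 ms

Excluded: 1712
Retained (n=10): Σ = 5117
Mean = 5117/10 = 511.7000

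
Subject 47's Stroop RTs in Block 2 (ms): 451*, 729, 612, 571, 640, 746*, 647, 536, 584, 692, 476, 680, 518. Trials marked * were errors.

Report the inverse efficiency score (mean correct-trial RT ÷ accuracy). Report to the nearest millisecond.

718 ms

Correct trials (n=11): 729, 612, 571, 640, 647, 536, 584, 692, 476, 680, 518
Mean correct RT = 6685/11 = 607.7273 ms
Proportion correct = 11/13
IES = 607.7273 / (11/13) = 718.223 ms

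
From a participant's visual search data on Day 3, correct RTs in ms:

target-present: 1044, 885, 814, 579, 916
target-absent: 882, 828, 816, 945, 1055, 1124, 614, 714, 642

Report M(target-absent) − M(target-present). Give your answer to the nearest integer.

M(target-present) = 4238/5 = 847.600
M(target-absent) = 7620/9 = 846.667
Difference = 846.667 − 847.600 = -0.933 ms

-1 ms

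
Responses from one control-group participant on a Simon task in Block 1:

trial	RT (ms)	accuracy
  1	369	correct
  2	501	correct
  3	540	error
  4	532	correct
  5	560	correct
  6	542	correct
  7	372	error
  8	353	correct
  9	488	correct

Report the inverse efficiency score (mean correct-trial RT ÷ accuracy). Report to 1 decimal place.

614.4 ms

Correct trials (n=7): 369, 501, 532, 560, 542, 353, 488
Mean correct RT = 3345/7 = 477.8571 ms
Proportion correct = 7/9
IES = 477.8571 / (7/9) = 614.388 ms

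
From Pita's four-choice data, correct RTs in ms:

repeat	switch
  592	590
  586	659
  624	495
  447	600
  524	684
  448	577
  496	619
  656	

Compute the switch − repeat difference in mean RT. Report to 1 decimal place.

M(repeat) = 4373/8 = 546.625
M(switch) = 4224/7 = 603.429
Difference = 603.429 − 546.625 = 56.804 ms

56.8 ms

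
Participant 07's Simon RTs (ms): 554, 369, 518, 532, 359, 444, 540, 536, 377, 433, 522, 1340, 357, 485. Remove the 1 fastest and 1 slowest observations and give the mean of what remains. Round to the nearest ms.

Sorted: 357, 359, 369, 377, 433, 444, 485, 518, 522, 532, 536, 540, 554, 1340
Drop lowest 1 (357) and highest 1 (1340)
Remaining (n=12): Σ = 5669, mean = 5669/12 = 472.417

472 ms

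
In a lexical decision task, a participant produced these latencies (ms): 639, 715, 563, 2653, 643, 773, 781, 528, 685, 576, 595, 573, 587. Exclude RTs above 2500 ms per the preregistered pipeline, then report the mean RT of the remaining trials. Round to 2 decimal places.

638.17 ms

Excluded: 2653
Retained (n=12): Σ = 7658
Mean = 7658/12 = 638.1667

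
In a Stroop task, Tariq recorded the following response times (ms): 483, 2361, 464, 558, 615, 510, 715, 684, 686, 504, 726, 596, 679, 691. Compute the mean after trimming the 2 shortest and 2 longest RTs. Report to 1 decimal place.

Sorted: 464, 483, 504, 510, 558, 596, 615, 679, 684, 686, 691, 715, 726, 2361
Drop lowest 2 (464, 483) and highest 2 (726, 2361)
Remaining (n=10): Σ = 6238, mean = 6238/10 = 623.800

623.8 ms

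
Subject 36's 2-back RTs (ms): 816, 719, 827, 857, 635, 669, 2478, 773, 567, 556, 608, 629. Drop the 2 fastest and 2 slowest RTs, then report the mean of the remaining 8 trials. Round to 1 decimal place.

709.5 ms

Sorted: 556, 567, 608, 629, 635, 669, 719, 773, 816, 827, 857, 2478
Drop lowest 2 (556, 567) and highest 2 (857, 2478)
Remaining (n=8): Σ = 5676, mean = 5676/8 = 709.500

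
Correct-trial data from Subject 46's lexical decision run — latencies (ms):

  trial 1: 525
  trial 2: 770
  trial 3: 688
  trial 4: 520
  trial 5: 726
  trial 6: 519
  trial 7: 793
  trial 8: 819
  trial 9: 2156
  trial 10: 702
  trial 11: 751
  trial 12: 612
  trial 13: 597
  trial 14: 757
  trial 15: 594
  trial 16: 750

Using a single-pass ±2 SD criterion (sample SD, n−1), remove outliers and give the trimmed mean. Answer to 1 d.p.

n = 16, ΣRT = 12279, M = 767.438
Σ(x−M)² = 2209429.94; s = √(2209429.94/15) = 383.791
Cutoffs: 767.438 ± 2·383.791 → [-0.1, 1535.0]
Outside: 2156 → excluded.
Retained (n=15): Σ = 10123, mean = 10123/15 = 674.867

674.9 ms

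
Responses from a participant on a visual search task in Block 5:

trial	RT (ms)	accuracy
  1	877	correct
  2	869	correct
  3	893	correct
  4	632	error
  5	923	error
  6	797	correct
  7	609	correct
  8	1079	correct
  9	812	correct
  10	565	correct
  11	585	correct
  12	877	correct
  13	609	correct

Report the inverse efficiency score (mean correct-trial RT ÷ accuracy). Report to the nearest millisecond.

Correct trials (n=11): 877, 869, 893, 797, 609, 1079, 812, 565, 585, 877, 609
Mean correct RT = 8572/11 = 779.2727 ms
Proportion correct = 11/13
IES = 779.2727 / (11/13) = 920.959 ms

921 ms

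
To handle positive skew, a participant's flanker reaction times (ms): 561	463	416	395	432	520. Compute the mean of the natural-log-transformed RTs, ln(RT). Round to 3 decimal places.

6.133

ln(RT): 6.3297, 6.1377, 6.0307, 5.9789, 6.0684, 6.2538
Σ ln(RT) = 36.7993
Mean = 36.7993/6 = 6.13321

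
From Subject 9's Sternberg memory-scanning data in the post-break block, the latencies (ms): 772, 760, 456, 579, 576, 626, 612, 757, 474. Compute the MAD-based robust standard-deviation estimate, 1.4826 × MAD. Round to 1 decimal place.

Sorted: 456, 474, 576, 579, 612, 626, 757, 760, 772 → median = 612
|x − 612| sorted: 0, 14, 33, 36, 138, 145, 148, 156, 160 → MAD = 138
Robust SD ≈ 1.4826 × 138 = 204.599

204.6 ms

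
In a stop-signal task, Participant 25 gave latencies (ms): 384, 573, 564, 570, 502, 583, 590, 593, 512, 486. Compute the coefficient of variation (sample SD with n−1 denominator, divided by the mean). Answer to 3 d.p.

n = 10, Σ = 5357, M = 535.7000
Σ(x−M)² = 39018.100; s = √(39018.100/9) = 65.8433
CV = 65.8433 / 535.7000 = 0.12291

0.123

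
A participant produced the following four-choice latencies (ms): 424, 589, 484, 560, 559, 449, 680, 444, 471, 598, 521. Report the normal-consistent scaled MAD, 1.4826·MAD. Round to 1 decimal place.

Sorted: 424, 444, 449, 471, 484, 521, 559, 560, 589, 598, 680 → median = 521
|x − 521| sorted: 0, 37, 38, 39, 50, 68, 72, 77, 77, 97, 159 → MAD = 68
Robust SD ≈ 1.4826 × 68 = 100.817

100.8 ms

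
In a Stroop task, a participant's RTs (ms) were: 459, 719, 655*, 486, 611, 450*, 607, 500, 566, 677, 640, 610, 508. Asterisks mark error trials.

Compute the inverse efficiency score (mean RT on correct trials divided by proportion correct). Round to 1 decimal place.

685.8 ms

Correct trials (n=11): 459, 719, 486, 611, 607, 500, 566, 677, 640, 610, 508
Mean correct RT = 6383/11 = 580.2727 ms
Proportion correct = 11/13
IES = 580.2727 / (11/13) = 685.777 ms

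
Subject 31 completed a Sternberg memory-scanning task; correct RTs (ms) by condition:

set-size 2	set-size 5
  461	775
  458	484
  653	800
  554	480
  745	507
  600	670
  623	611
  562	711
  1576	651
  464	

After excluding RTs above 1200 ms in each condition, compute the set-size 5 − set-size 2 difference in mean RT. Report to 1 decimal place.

63.2 ms

set-size 2: exclude 1576
M(set-size 2) = 5120/9 = 568.889
M(set-size 5) = 5689/9 = 632.111
Difference = 632.111 − 568.889 = 63.222 ms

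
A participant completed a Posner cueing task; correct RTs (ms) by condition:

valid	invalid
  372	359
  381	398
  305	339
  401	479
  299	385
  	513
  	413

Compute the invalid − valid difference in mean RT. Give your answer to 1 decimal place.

60.7 ms

M(valid) = 1758/5 = 351.600
M(invalid) = 2886/7 = 412.286
Difference = 412.286 − 351.600 = 60.686 ms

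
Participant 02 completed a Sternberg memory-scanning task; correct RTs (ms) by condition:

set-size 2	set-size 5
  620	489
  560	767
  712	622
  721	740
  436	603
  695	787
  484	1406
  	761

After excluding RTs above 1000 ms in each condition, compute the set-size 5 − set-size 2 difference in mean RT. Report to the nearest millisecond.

77 ms

set-size 5: exclude 1406
M(set-size 2) = 4228/7 = 604.000
M(set-size 5) = 4769/7 = 681.286
Difference = 681.286 − 604.000 = 77.286 ms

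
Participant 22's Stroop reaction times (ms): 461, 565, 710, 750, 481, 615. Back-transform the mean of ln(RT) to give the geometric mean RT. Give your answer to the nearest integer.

587 ms

ln(RT): 6.1334, 6.3368, 6.5653, 6.6201, 6.1759, 6.4216
Mean ln(RT) = 38.2531/6 = 6.37551
Geometric mean = exp(6.37551) = 587.28 ms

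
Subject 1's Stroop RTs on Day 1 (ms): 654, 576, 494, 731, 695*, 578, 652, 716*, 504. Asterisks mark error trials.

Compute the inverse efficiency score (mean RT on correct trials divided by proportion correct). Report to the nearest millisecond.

769 ms

Correct trials (n=7): 654, 576, 494, 731, 578, 652, 504
Mean correct RT = 4189/7 = 598.4286 ms
Proportion correct = 7/9
IES = 598.4286 / (7/9) = 769.408 ms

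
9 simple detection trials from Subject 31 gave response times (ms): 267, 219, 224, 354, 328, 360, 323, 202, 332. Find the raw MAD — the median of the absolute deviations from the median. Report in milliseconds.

37 ms

Sorted: 202, 219, 224, 267, 323, 328, 332, 354, 360 → median = 323
|x − 323|: 56, 104, 99, 31, 5, 37, 0, 121, 9
Sorted deviations: 0, 5, 9, 31, 37, 56, 99, 104, 121 → MAD = 37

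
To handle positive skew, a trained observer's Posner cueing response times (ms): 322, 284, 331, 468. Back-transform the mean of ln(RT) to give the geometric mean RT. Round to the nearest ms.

ln(RT): 5.7746, 5.6490, 5.8021, 6.1485
Mean ln(RT) = 23.3741/4 = 5.84353
Geometric mean = exp(5.84353) = 344.99 ms

345 ms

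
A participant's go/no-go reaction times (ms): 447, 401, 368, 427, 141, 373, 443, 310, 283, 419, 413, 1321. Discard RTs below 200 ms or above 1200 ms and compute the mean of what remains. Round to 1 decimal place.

Excluded: 141, 1321
Retained (n=10): Σ = 3884
Mean = 3884/10 = 388.4000

388.4 ms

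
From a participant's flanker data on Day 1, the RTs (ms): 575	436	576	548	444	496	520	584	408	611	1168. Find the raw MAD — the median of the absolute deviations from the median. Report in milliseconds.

52 ms

Sorted: 408, 436, 444, 496, 520, 548, 575, 576, 584, 611, 1168 → median = 548
|x − 548|: 27, 112, 28, 0, 104, 52, 28, 36, 140, 63, 620
Sorted deviations: 0, 27, 28, 28, 36, 52, 63, 104, 112, 140, 620 → MAD = 52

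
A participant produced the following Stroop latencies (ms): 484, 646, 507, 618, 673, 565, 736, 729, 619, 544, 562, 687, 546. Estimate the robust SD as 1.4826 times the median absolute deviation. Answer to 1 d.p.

Sorted: 484, 507, 544, 546, 562, 565, 618, 619, 646, 673, 687, 729, 736 → median = 618
|x − 618| sorted: 0, 1, 28, 53, 55, 56, 69, 72, 74, 111, 111, 118, 134 → MAD = 69
Robust SD ≈ 1.4826 × 69 = 102.299

102.3 ms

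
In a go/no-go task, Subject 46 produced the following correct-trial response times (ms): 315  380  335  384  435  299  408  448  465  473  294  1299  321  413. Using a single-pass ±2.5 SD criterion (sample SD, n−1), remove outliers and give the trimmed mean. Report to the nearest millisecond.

n = 14, ΣRT = 6269, M = 447.786
Σ(x−M)² = 829332.36; s = √(829332.36/13) = 252.576
Cutoffs: 447.786 ± 2.5·252.576 → [-183.7, 1079.2]
Outside: 1299 → excluded.
Retained (n=13): Σ = 4970, mean = 4970/13 = 382.308

382 ms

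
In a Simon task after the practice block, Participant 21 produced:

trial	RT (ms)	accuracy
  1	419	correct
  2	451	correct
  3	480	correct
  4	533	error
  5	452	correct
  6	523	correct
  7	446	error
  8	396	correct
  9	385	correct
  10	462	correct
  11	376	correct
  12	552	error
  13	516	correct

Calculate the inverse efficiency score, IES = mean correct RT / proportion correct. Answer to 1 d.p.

Correct trials (n=10): 419, 451, 480, 452, 523, 396, 385, 462, 376, 516
Mean correct RT = 4460/10 = 446.0000 ms
Proportion correct = 10/13
IES = 446.0000 / (10/13) = 579.800 ms

579.8 ms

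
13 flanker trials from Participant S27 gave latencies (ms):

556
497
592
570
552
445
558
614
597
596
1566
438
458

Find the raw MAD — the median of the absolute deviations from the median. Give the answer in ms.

39 ms

Sorted: 438, 445, 458, 497, 552, 556, 558, 570, 592, 596, 597, 614, 1566 → median = 558
|x − 558|: 2, 61, 34, 12, 6, 113, 0, 56, 39, 38, 1008, 120, 100
Sorted deviations: 0, 2, 6, 12, 34, 38, 39, 56, 61, 100, 113, 120, 1008 → MAD = 39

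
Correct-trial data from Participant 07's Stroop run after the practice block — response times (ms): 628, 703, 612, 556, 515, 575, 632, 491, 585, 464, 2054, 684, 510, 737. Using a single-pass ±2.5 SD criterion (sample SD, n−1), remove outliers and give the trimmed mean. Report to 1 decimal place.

n = 14, ΣRT = 9746, M = 696.143
Σ(x−M)² = 2071581.71; s = √(2071581.71/13) = 399.190
Cutoffs: 696.143 ± 2.5·399.190 → [-301.8, 1694.1]
Outside: 2054 → excluded.
Retained (n=13): Σ = 7692, mean = 7692/13 = 591.692

591.7 ms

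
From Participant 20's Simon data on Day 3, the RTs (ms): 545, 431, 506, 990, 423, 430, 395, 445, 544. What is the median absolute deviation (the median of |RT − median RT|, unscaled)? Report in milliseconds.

Sorted: 395, 423, 430, 431, 445, 506, 544, 545, 990 → median = 445
|x − 445|: 100, 14, 61, 545, 22, 15, 50, 0, 99
Sorted deviations: 0, 14, 15, 22, 50, 61, 99, 100, 545 → MAD = 50

50 ms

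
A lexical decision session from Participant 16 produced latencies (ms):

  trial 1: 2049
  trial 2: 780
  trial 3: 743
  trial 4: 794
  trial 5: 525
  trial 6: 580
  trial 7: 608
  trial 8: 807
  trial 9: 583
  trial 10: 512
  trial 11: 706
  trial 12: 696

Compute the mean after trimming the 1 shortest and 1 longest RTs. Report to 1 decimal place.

682.2 ms

Sorted: 512, 525, 580, 583, 608, 696, 706, 743, 780, 794, 807, 2049
Drop lowest 1 (512) and highest 1 (2049)
Remaining (n=10): Σ = 6822, mean = 6822/10 = 682.200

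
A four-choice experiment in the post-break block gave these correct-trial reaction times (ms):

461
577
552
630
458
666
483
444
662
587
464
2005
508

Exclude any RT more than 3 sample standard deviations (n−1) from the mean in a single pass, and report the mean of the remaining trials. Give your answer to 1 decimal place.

n = 13, ΣRT = 8497, M = 653.615
Σ(x−M)² = 2053227.08; s = √(2053227.08/12) = 413.645
Cutoffs: 653.615 ± 3·413.645 → [-587.3, 1894.6]
Outside: 2005 → excluded.
Retained (n=12): Σ = 6492, mean = 6492/12 = 541.000

541.0 ms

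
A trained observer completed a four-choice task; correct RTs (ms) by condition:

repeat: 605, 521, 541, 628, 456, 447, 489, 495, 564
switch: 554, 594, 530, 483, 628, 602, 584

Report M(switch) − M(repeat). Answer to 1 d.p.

40.5 ms

M(repeat) = 4746/9 = 527.333
M(switch) = 3975/7 = 567.857
Difference = 567.857 − 527.333 = 40.524 ms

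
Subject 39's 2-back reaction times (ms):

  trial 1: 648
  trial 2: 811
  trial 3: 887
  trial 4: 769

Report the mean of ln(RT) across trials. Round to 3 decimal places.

ln(RT): 6.4739, 6.6983, 6.7878, 6.6451
Σ ln(RT) = 26.6051
Mean = 26.6051/4 = 6.65127

6.651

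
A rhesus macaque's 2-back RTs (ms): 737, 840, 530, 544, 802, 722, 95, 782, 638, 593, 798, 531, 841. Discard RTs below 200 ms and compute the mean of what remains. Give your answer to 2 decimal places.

696.50 ms

Excluded: 95
Retained (n=12): Σ = 8358
Mean = 8358/12 = 696.5000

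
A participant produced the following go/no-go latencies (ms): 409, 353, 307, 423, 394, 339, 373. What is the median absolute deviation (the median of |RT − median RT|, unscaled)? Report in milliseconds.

Sorted: 307, 339, 353, 373, 394, 409, 423 → median = 373
|x − 373|: 36, 20, 66, 50, 21, 34, 0
Sorted deviations: 0, 20, 21, 34, 36, 50, 66 → MAD = 34

34 ms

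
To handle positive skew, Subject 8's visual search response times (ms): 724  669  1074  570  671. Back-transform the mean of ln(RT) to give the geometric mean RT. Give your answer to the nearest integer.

ln(RT): 6.5848, 6.5058, 6.9791, 6.3456, 6.5088
Mean ln(RT) = 32.9241/5 = 6.58483
Geometric mean = exp(6.58483) = 724.02 ms

724 ms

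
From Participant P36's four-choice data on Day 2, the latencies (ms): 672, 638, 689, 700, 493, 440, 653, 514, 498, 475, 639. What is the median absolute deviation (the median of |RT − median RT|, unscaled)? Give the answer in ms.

62 ms

Sorted: 440, 475, 493, 498, 514, 638, 639, 653, 672, 689, 700 → median = 638
|x − 638|: 34, 0, 51, 62, 145, 198, 15, 124, 140, 163, 1
Sorted deviations: 0, 1, 15, 34, 51, 62, 124, 140, 145, 163, 198 → MAD = 62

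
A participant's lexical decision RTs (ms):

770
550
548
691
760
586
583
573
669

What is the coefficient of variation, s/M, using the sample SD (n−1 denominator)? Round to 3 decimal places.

n = 9, Σ = 5730, M = 636.6667
Σ(x−M)² = 61860.000; s = √(61860.000/8) = 87.9346
CV = 87.9346 / 636.6667 = 0.13812

0.138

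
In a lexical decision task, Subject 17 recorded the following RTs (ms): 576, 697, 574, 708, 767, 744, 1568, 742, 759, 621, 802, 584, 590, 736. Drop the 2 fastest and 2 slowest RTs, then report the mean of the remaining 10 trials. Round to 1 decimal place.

694.8 ms

Sorted: 574, 576, 584, 590, 621, 697, 708, 736, 742, 744, 759, 767, 802, 1568
Drop lowest 2 (574, 576) and highest 2 (802, 1568)
Remaining (n=10): Σ = 6948, mean = 6948/10 = 694.800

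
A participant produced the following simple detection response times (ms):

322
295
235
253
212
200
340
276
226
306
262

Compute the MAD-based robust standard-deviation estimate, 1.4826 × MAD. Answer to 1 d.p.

Sorted: 200, 212, 226, 235, 253, 262, 276, 295, 306, 322, 340 → median = 262
|x − 262| sorted: 0, 9, 14, 27, 33, 36, 44, 50, 60, 62, 78 → MAD = 36
Robust SD ≈ 1.4826 × 36 = 53.374

53.4 ms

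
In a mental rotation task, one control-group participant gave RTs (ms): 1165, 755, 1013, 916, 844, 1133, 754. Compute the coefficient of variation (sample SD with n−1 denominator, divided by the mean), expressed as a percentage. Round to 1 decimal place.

n = 7, Σ = 6580, M = 940.0000
Σ(x−M)² = 171816.000; s = √(171816.000/6) = 169.2217
CV = 169.2217 / 940.0000 = 0.18002 = 18.002%

18.0%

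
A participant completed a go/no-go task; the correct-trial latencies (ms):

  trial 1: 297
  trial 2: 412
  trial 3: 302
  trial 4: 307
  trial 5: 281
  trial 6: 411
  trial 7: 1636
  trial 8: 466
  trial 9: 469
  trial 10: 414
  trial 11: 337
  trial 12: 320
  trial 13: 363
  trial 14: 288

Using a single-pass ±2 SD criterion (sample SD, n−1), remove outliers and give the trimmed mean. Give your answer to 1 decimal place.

359.0 ms

n = 14, ΣRT = 6303, M = 450.214
Σ(x−M)² = 1569278.36; s = √(1569278.36/13) = 347.439
Cutoffs: 450.214 ± 2·347.439 → [-244.7, 1145.1]
Outside: 1636 → excluded.
Retained (n=13): Σ = 4667, mean = 4667/13 = 359.000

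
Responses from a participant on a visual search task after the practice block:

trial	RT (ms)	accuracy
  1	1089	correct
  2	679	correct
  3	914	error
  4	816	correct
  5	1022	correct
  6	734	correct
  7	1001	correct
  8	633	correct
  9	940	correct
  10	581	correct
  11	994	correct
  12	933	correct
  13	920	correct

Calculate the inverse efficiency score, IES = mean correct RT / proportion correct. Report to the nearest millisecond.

934 ms

Correct trials (n=12): 1089, 679, 816, 1022, 734, 1001, 633, 940, 581, 994, 933, 920
Mean correct RT = 10342/12 = 861.8333 ms
Proportion correct = 12/13
IES = 861.8333 / (12/13) = 933.653 ms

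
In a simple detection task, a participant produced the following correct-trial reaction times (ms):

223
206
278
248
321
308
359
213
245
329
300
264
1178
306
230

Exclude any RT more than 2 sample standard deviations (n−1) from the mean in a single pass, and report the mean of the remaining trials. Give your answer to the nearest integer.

274 ms

n = 15, ΣRT = 5008, M = 333.867
Σ(x−M)² = 793285.73; s = √(793285.73/14) = 238.040
Cutoffs: 333.867 ± 2·238.040 → [-142.2, 809.9]
Outside: 1178 → excluded.
Retained (n=14): Σ = 3830, mean = 3830/14 = 273.571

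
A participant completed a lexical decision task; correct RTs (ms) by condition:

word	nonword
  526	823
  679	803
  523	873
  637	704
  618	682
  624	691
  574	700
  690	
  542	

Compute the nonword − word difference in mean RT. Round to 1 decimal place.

M(word) = 5413/9 = 601.444
M(nonword) = 5276/7 = 753.714
Difference = 753.714 − 601.444 = 152.270 ms

152.3 ms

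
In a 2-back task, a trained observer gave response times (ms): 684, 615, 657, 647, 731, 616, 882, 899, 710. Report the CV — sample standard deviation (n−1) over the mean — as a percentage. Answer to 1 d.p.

14.9%

n = 9, Σ = 6441, M = 715.6667
Σ(x−M)² = 90772.000; s = √(90772.000/8) = 106.5200
CV = 106.5200 / 715.6667 = 0.14884 = 14.884%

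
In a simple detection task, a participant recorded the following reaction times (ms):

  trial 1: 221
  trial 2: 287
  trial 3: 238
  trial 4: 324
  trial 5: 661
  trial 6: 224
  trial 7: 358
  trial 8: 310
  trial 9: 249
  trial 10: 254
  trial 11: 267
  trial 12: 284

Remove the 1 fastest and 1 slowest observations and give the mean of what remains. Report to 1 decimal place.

279.5 ms

Sorted: 221, 224, 238, 249, 254, 267, 284, 287, 310, 324, 358, 661
Drop lowest 1 (221) and highest 1 (661)
Remaining (n=10): Σ = 2795, mean = 2795/10 = 279.500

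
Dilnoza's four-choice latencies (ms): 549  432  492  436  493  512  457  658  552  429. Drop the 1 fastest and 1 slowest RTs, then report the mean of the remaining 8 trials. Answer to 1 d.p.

490.4 ms

Sorted: 429, 432, 436, 457, 492, 493, 512, 549, 552, 658
Drop lowest 1 (429) and highest 1 (658)
Remaining (n=8): Σ = 3923, mean = 3923/8 = 490.375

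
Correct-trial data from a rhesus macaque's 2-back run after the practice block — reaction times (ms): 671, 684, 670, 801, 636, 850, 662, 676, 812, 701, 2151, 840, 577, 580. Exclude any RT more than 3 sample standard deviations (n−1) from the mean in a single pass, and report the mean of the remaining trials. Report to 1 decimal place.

n = 14, ΣRT = 11311, M = 807.929
Σ(x−M)² = 2044808.93; s = √(2044808.93/13) = 396.602
Cutoffs: 807.929 ± 3·396.602 → [-381.9, 1997.7]
Outside: 2151 → excluded.
Retained (n=13): Σ = 9160, mean = 9160/13 = 704.615

704.6 ms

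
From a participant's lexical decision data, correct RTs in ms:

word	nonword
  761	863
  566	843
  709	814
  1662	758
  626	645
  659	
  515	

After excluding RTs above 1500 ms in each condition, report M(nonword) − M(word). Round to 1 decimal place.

word: exclude 1662
M(word) = 3836/6 = 639.333
M(nonword) = 3923/5 = 784.600
Difference = 784.600 − 639.333 = 145.267 ms

145.3 ms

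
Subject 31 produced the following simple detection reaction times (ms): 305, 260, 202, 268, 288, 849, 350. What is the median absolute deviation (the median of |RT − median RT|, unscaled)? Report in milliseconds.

Sorted: 202, 260, 268, 288, 305, 350, 849 → median = 288
|x − 288|: 17, 28, 86, 20, 0, 561, 62
Sorted deviations: 0, 17, 20, 28, 62, 86, 561 → MAD = 28

28 ms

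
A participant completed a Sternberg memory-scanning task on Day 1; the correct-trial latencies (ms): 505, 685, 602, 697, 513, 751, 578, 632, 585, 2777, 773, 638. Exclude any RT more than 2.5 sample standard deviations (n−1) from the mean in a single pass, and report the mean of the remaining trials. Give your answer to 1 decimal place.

n = 12, ΣRT = 9736, M = 811.333
Σ(x−M)² = 4292526.67; s = √(4292526.67/11) = 624.684
Cutoffs: 811.333 ± 2.5·624.684 → [-750.4, 2373.0]
Outside: 2777 → excluded.
Retained (n=11): Σ = 6959, mean = 6959/11 = 632.636

632.6 ms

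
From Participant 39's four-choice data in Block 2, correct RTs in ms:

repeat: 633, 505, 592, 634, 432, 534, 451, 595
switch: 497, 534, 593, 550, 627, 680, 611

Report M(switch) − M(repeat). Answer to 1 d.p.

37.6 ms

M(repeat) = 4376/8 = 547.000
M(switch) = 4092/7 = 584.571
Difference = 584.571 − 547.000 = 37.571 ms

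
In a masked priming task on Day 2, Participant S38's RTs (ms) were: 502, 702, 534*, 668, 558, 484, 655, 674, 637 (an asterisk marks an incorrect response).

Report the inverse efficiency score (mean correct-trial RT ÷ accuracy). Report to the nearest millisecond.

Correct trials (n=8): 502, 702, 668, 558, 484, 655, 674, 637
Mean correct RT = 4880/8 = 610.0000 ms
Proportion correct = 8/9
IES = 610.0000 / (8/9) = 686.250 ms

686 ms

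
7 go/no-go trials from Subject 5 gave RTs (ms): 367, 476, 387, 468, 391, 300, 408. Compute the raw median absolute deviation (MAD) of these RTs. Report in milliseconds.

24 ms

Sorted: 300, 367, 387, 391, 408, 468, 476 → median = 391
|x − 391|: 24, 85, 4, 77, 0, 91, 17
Sorted deviations: 0, 4, 17, 24, 77, 85, 91 → MAD = 24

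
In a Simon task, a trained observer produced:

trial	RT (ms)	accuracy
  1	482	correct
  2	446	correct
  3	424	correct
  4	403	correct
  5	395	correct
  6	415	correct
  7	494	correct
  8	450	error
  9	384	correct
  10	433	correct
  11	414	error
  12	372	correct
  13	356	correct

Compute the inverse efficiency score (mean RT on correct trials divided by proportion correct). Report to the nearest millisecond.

495 ms

Correct trials (n=11): 482, 446, 424, 403, 395, 415, 494, 384, 433, 372, 356
Mean correct RT = 4604/11 = 418.5455 ms
Proportion correct = 11/13
IES = 418.5455 / (11/13) = 494.645 ms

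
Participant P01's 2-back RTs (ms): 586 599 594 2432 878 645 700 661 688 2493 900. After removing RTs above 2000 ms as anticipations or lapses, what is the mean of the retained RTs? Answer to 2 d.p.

Excluded: 2432, 2493
Retained (n=9): Σ = 6251
Mean = 6251/9 = 694.5556

694.56 ms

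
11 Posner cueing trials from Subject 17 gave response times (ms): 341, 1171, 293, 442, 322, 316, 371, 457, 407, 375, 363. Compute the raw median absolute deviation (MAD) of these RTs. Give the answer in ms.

Sorted: 293, 316, 322, 341, 363, 371, 375, 407, 442, 457, 1171 → median = 371
|x − 371|: 30, 800, 78, 71, 49, 55, 0, 86, 36, 4, 8
Sorted deviations: 0, 4, 8, 30, 36, 49, 55, 71, 78, 86, 800 → MAD = 49

49 ms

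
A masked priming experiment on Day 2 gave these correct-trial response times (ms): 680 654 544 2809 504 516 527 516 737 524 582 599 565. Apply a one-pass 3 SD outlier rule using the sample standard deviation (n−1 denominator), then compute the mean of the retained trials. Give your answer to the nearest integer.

n = 13, ΣRT = 9757, M = 750.538
Σ(x−M)² = 4652281.23; s = √(4652281.23/12) = 622.648
Cutoffs: 750.538 ± 3·622.648 → [-1117.4, 2618.5]
Outside: 2809 → excluded.
Retained (n=12): Σ = 6948, mean = 6948/12 = 579.000

579 ms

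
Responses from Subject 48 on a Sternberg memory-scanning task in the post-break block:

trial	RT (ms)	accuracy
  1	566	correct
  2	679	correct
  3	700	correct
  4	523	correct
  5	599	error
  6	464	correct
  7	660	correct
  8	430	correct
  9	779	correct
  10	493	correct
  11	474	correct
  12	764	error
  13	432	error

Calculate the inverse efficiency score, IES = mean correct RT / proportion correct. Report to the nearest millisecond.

750 ms

Correct trials (n=10): 566, 679, 700, 523, 464, 660, 430, 779, 493, 474
Mean correct RT = 5768/10 = 576.8000 ms
Proportion correct = 10/13
IES = 576.8000 / (10/13) = 749.840 ms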